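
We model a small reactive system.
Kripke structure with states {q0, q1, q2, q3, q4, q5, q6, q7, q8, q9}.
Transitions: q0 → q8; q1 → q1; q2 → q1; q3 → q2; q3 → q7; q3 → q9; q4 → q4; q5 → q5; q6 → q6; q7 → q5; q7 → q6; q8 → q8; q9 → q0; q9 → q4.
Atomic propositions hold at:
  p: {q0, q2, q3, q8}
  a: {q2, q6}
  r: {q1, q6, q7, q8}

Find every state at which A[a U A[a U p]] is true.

A[a U p]: least fixpoint, start Z0 = Sat(p) = {q0, q2, q3, q8}, add states in Sat(a) with every successor in Z. Already a fixed point.
Sat(A[a U p]) = {q0, q2, q3, q8}
A[a U A[a U p]]: least fixpoint, start Z0 = Sat(A[a U p]) = {q0, q2, q3, q8}, add states in Sat(a) with every successor in Z. Already a fixed point.
Sat(A[a U A[a U p]]) = {q0, q2, q3, q8}

{q0, q2, q3, q8}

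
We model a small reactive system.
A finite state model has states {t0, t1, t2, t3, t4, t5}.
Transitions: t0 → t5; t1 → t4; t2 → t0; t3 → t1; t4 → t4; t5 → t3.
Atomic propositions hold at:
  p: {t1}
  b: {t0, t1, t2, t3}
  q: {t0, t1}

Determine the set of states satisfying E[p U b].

E[p U b]: least fixpoint, start Z0 = Sat(b) = {t0, t1, t2, t3}, add states in Sat(p) with some successor in Z. Already a fixed point.
Sat(E[p U b]) = {t0, t1, t2, t3}

{t0, t1, t2, t3}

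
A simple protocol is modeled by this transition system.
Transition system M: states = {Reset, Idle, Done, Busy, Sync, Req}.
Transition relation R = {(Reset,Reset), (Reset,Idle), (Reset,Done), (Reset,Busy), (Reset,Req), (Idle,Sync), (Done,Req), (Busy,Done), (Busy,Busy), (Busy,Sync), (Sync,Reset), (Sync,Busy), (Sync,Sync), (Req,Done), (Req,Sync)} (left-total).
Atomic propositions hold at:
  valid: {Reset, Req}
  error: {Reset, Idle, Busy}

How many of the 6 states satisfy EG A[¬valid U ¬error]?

4

Sat(¬valid) = {Idle, Done, Busy, Sync}
Sat(¬error) = {Done, Sync, Req}
A[¬valid U ¬error]: least fixpoint, start Z0 = Sat(¬error) = {Done, Sync, Req}, add states in Sat(¬valid) with every successor in Z. Z1 = {Idle, Done, Sync, Req}; fixed.
Sat(A[¬valid U ¬error]) = {Idle, Done, Sync, Req}
EG A[¬valid U ¬error]: greatest fixpoint, start Z0 = {Idle, Done, Sync, Req}, keep only states in Sat with some successor in Z. Already a fixed point.
Sat(EG A[¬valid U ¬error]) = {Idle, Done, Sync, Req}
|Sat(EG A[¬valid U ¬error])| = |{Idle, Done, Sync, Req}| = 4.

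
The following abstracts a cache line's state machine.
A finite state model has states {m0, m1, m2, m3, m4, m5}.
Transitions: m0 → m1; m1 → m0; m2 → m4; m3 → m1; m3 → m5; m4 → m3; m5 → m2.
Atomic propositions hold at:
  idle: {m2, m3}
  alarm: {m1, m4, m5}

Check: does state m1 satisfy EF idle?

EF idle: least fixpoint, start Z0 = {m2, m3}, add states with some successor in Z. Z1 = {m2, m3, m4, m5}; fixed.
Sat(EF idle) = {m2, m3, m4, m5}
m1 ∉ Sat(EF idle) = {m2, m3, m4, m5}, so the formula does not hold at m1.

No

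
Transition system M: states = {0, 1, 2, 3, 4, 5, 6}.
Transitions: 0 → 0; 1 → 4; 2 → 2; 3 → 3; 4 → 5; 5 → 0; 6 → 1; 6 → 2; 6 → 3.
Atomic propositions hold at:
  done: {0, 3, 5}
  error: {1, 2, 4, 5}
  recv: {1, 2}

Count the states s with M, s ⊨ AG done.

3

AG done: greatest fixpoint, start Z0 = {0, 3, 5}, keep only states in Sat with every successor in Z. Already a fixed point.
Sat(AG done) = {0, 3, 5}
|Sat(AG done)| = |{0, 3, 5}| = 3.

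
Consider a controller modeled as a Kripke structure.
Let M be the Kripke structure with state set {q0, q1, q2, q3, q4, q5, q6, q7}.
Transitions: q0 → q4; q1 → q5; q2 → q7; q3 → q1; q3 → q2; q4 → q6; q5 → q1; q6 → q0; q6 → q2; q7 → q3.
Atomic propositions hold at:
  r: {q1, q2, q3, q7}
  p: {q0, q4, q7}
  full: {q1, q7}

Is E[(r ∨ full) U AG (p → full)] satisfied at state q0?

No

Sat(r ∨ full) = {q1, q2, q3, q7}
Sat(p → full) = {q1, q2, q3, q5, q6, q7}
AG (p → full): greatest fixpoint, start Z0 = {q1, q2, q3, q5, q6, q7}, keep only states in Sat with every successor in Z. Z1 = {q1, q2, q3, q5, q7}; fixed.
Sat(AG (p → full)) = {q1, q2, q3, q5, q7}
E[(r ∨ full) U AG (p → full)]: least fixpoint, start Z0 = Sat(AG (p → full)) = {q1, q2, q3, q5, q7}, add states in Sat(r ∨ full) with some successor in Z. Already a fixed point.
Sat(E[(r ∨ full) U AG (p → full)]) = {q1, q2, q3, q5, q7}
q0 ∉ Sat(E[(r ∨ full) U AG (p → full)]) = {q1, q2, q3, q5, q7}, so the formula does not hold at q0.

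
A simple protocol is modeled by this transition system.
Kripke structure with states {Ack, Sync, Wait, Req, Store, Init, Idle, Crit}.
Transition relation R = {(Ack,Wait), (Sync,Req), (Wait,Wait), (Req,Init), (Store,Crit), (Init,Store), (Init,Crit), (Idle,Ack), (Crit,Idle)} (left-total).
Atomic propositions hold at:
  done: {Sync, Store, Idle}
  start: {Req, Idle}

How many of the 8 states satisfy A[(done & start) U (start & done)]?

1

Sat(done & start) = {Idle}
Sat(start & done) = {Idle}
A[(done & start) U (start & done)]: least fixpoint, start Z0 = Sat((start & done)) = {Idle}, add states in Sat(done & start) with every successor in Z. Already a fixed point.
Sat(A[(done & start) U (start & done)]) = {Idle}
|Sat(A[(done & start) U (start & done)])| = |{Idle}| = 1.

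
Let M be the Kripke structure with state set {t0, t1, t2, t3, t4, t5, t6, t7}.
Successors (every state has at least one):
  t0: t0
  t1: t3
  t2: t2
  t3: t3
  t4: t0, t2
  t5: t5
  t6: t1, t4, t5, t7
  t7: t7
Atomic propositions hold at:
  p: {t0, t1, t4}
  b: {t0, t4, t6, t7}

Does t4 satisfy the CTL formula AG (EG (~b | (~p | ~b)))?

No

Sat(~b) = {t1, t2, t3, t5}
Sat(~p) = {t2, t3, t5, t6, t7}
Sat(~p | ~b) = {t1, t2, t3, t5, t6, t7}
Sat(~b | (~p | ~b)) = {t1, t2, t3, t5, t6, t7}
EG (~b | (~p | ~b)): greatest fixpoint, start Z0 = {t1, t2, t3, t5, t6, t7}, keep only states in Sat with some successor in Z. Already a fixed point.
Sat(EG (~b | (~p | ~b))) = {t1, t2, t3, t5, t6, t7}
AG (EG (~b | (~p | ~b))): greatest fixpoint, start Z0 = {t1, t2, t3, t5, t6, t7}, keep only states in Sat with every successor in Z. Z1 = {t1, t2, t3, t5, t7}; fixed.
Sat(AG (EG (~b | (~p | ~b)))) = {t1, t2, t3, t5, t7}
t4 ∉ Sat(AG (EG (~b | (~p | ~b)))) = {t1, t2, t3, t5, t7}, so the formula does not hold at t4.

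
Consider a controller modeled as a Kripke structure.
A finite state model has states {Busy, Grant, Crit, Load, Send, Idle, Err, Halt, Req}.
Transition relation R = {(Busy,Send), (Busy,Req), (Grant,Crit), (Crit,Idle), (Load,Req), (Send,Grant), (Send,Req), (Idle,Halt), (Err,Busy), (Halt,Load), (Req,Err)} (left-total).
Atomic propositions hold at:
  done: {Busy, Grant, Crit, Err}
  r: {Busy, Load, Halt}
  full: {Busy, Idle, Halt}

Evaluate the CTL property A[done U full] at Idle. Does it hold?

Yes

A[done U full]: least fixpoint, start Z0 = Sat(full) = {Busy, Idle, Halt}, add states in Sat(done) with every successor in Z. Z1 = {Busy, Crit, Idle, Err, Halt}; Z2 = {Busy, Grant, Crit, Idle, Err, Halt}; fixed.
Sat(A[done U full]) = {Busy, Grant, Crit, Idle, Err, Halt}
Idle ∈ Sat(A[done U full]) = {Busy, Grant, Crit, Idle, Err, Halt}, so the formula holds at Idle.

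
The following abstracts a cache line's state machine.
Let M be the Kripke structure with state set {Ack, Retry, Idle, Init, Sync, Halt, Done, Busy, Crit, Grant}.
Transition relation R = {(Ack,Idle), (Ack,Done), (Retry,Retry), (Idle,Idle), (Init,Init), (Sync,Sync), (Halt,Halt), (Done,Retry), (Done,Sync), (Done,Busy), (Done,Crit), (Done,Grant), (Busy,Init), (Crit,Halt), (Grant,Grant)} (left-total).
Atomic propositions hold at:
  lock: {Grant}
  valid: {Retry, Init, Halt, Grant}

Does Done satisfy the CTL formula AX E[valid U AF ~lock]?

No

Sat(~lock) = {Ack, Retry, Idle, Init, Sync, Halt, Done, Busy, Crit}
AF ~lock: least fixpoint, start Z0 = {Ack, Retry, Idle, Init, Sync, Halt, Done, Busy, Crit}, add states with every successor in Z. Already a fixed point.
Sat(AF ~lock) = {Ack, Retry, Idle, Init, Sync, Halt, Done, Busy, Crit}
E[valid U AF ~lock]: least fixpoint, start Z0 = Sat(AF ~lock) = {Ack, Retry, Idle, Init, Sync, Halt, Done, Busy, Crit}, add states in Sat(valid) with some successor in Z. Already a fixed point.
Sat(E[valid U AF ~lock]) = {Ack, Retry, Idle, Init, Sync, Halt, Done, Busy, Crit}
Sat(AX E[valid U AF ~lock]) = {s : every successor in {Ack, Retry, Idle, Init, Sync, Halt, Done, Busy, Crit}} = {Ack, Retry, Idle, Init, Sync, Halt, Busy, Crit}
Done ∉ Sat(AX E[valid U AF ~lock]) = {Ack, Retry, Idle, Init, Sync, Halt, Busy, Crit}, so the formula does not hold at Done.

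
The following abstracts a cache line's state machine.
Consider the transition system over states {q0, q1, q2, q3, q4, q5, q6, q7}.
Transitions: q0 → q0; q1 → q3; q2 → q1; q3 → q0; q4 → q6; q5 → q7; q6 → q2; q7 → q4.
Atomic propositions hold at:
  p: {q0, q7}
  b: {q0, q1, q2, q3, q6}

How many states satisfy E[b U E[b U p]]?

E[b U p]: least fixpoint, start Z0 = Sat(p) = {q0, q7}, add states in Sat(b) with some successor in Z. Z1 = {q0, q3, q7}; Z2 = {q0, q1, q3, q7}; Z3 = {q0, q1, q2, q3, q7}; Z4 = {q0, q1, q2, q3, q6, q7}; fixed.
Sat(E[b U p]) = {q0, q1, q2, q3, q6, q7}
E[b U E[b U p]]: least fixpoint, start Z0 = Sat(E[b U p]) = {q0, q1, q2, q3, q6, q7}, add states in Sat(b) with some successor in Z. Already a fixed point.
Sat(E[b U E[b U p]]) = {q0, q1, q2, q3, q6, q7}
|Sat(E[b U E[b U p]])| = |{q0, q1, q2, q3, q6, q7}| = 6.

6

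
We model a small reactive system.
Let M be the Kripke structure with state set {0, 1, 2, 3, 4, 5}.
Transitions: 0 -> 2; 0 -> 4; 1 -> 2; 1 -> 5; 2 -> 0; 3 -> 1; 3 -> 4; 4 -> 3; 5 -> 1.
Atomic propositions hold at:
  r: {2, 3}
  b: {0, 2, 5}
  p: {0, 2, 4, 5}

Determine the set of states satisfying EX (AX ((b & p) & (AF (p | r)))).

{0, 1, 3, 5}

Sat(b & p) = {0, 2, 5}
Sat(p | r) = {0, 2, 3, 4, 5}
AF (p | r): least fixpoint, start Z0 = {0, 2, 3, 4, 5}, add states with every successor in Z. Z1 = {0, 1, 2, 3, 4, 5}; fixed.
Sat(AF (p | r)) = {0, 1, 2, 3, 4, 5}
Sat((b & p) & (AF (p | r))) = {0, 2, 5}
Sat(AX ((b & p) & (AF (p | r)))) = {s : every successor in {0, 2, 5}} = {1, 2}
Sat(EX (AX ((b & p) & (AF (p | r))))) = {s : some successor in {1, 2}} = {0, 1, 3, 5}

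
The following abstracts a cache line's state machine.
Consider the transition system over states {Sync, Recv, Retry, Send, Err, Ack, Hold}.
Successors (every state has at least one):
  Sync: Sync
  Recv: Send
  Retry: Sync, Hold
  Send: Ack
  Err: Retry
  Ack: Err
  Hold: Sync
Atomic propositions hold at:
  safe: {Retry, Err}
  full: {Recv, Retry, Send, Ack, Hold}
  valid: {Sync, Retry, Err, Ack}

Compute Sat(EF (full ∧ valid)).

Sat(full ∧ valid) = {Retry, Ack}
EF (full ∧ valid): least fixpoint, start Z0 = {Retry, Ack}, add states with some successor in Z. Z1 = {Retry, Send, Err, Ack}; Z2 = {Recv, Retry, Send, Err, Ack}; fixed.
Sat(EF (full ∧ valid)) = {Recv, Retry, Send, Err, Ack}

{Recv, Retry, Send, Err, Ack}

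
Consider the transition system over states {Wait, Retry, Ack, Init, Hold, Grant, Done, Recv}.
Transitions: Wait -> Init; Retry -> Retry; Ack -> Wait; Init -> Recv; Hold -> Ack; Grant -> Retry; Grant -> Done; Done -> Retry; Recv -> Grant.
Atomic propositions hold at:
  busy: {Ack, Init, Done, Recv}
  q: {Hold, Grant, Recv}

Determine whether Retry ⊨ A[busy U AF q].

No

AF q: least fixpoint, start Z0 = {Hold, Grant, Recv}, add states with every successor in Z. Z1 = {Init, Hold, Grant, Recv}; Z2 = {Wait, Init, Hold, Grant, Recv}; Z3 = {Wait, Ack, Init, Hold, Grant, Recv}; fixed.
Sat(AF q) = {Wait, Ack, Init, Hold, Grant, Recv}
A[busy U AF q]: least fixpoint, start Z0 = Sat(AF q) = {Wait, Ack, Init, Hold, Grant, Recv}, add states in Sat(busy) with every successor in Z. Already a fixed point.
Sat(A[busy U AF q]) = {Wait, Ack, Init, Hold, Grant, Recv}
Retry ∉ Sat(A[busy U AF q]) = {Wait, Ack, Init, Hold, Grant, Recv}, so the formula does not hold at Retry.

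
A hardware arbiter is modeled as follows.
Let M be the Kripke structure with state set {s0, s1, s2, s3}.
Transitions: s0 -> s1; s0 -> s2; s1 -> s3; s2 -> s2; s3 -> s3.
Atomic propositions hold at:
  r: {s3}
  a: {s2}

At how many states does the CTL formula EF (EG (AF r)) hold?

AF r: least fixpoint, start Z0 = {s3}, add states with every successor in Z. Z1 = {s1, s3}; fixed.
Sat(AF r) = {s1, s3}
EG (AF r): greatest fixpoint, start Z0 = {s1, s3}, keep only states in Sat with some successor in Z. Already a fixed point.
Sat(EG (AF r)) = {s1, s3}
EF (EG (AF r)): least fixpoint, start Z0 = {s1, s3}, add states with some successor in Z. Z1 = {s0, s1, s3}; fixed.
Sat(EF (EG (AF r))) = {s0, s1, s3}
|Sat(EF (EG (AF r)))| = |{s0, s1, s3}| = 3.

3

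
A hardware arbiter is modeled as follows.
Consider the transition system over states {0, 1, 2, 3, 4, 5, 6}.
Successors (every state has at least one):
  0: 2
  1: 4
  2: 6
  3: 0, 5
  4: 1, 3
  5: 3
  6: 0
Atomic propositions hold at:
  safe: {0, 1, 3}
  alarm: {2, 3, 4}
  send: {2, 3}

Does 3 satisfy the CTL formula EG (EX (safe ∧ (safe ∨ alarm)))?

Sat(safe ∨ alarm) = {0, 1, 2, 3, 4}
Sat(safe ∧ (safe ∨ alarm)) = {0, 1, 3}
Sat(EX (safe ∧ (safe ∨ alarm))) = {s : some successor in {0, 1, 3}} = {3, 4, 5, 6}
EG (EX (safe ∧ (safe ∨ alarm))): greatest fixpoint, start Z0 = {3, 4, 5, 6}, keep only states in Sat with some successor in Z. Z1 = {3, 4, 5}; fixed.
Sat(EG (EX (safe ∧ (safe ∨ alarm)))) = {3, 4, 5}
3 ∈ Sat(EG (EX (safe ∧ (safe ∨ alarm)))) = {3, 4, 5}, so the formula holds at 3.

Yes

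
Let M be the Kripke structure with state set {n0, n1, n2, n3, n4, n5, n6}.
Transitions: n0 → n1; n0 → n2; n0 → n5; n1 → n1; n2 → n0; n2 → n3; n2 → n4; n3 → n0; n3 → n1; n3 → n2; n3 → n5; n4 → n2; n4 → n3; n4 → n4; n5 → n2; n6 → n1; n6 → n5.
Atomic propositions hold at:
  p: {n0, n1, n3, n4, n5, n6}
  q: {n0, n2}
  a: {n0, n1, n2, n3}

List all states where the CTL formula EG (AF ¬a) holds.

Sat(¬a) = {n4, n5, n6}
AF ¬a: least fixpoint, start Z0 = {n4, n5, n6}, add states with every successor in Z. Already a fixed point.
Sat(AF ¬a) = {n4, n5, n6}
EG (AF ¬a): greatest fixpoint, start Z0 = {n4, n5, n6}, keep only states in Sat with some successor in Z. Z1 = {n4, n6}; Z2 = {n4}; fixed.
Sat(EG (AF ¬a)) = {n4}

{n4}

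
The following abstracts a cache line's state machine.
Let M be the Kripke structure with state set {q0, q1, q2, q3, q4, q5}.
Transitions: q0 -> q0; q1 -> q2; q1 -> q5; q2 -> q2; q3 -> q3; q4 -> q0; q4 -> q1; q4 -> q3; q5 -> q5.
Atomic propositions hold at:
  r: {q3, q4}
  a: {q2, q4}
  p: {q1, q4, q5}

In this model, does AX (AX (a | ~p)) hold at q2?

Yes

Sat(~p) = {q0, q2, q3}
Sat(a | ~p) = {q0, q2, q3, q4}
Sat(AX (a | ~p)) = {s : every successor in {q0, q2, q3, q4}} = {q0, q2, q3}
Sat(AX (AX (a | ~p))) = {s : every successor in {q0, q2, q3}} = {q0, q2, q3}
q2 ∈ Sat(AX (AX (a | ~p))) = {q0, q2, q3}, so the formula holds at q2.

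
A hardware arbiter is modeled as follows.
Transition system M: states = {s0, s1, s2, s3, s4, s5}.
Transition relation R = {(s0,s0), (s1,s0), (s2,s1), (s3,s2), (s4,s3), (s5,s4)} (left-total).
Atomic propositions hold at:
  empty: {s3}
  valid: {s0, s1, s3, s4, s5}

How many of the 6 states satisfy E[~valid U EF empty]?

Sat(~valid) = {s2}
EF empty: least fixpoint, start Z0 = {s3}, add states with some successor in Z. Z1 = {s3, s4}; Z2 = {s3, s4, s5}; fixed.
Sat(EF empty) = {s3, s4, s5}
E[~valid U EF empty]: least fixpoint, start Z0 = Sat(EF empty) = {s3, s4, s5}, add states in Sat(~valid) with some successor in Z. Already a fixed point.
Sat(E[~valid U EF empty]) = {s3, s4, s5}
|Sat(E[~valid U EF empty])| = |{s3, s4, s5}| = 3.

3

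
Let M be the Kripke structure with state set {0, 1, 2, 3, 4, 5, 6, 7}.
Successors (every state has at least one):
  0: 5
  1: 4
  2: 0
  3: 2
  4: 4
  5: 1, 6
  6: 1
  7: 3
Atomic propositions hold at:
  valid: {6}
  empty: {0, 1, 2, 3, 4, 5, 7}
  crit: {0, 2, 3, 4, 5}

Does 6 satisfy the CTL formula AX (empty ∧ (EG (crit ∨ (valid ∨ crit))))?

No

Sat(valid ∨ crit) = {0, 2, 3, 4, 5, 6}
Sat(crit ∨ (valid ∨ crit)) = {0, 2, 3, 4, 5, 6}
EG (crit ∨ (valid ∨ crit)): greatest fixpoint, start Z0 = {0, 2, 3, 4, 5, 6}, keep only states in Sat with some successor in Z. Z1 = {0, 2, 3, 4, 5}; Z2 = {0, 2, 3, 4}; Z3 = {2, 3, 4}; Z4 = {3, 4}; Z5 = {4}; fixed.
Sat(EG (crit ∨ (valid ∨ crit))) = {4}
Sat(empty ∧ (EG (crit ∨ (valid ∨ crit)))) = {4}
Sat(AX (empty ∧ (EG (crit ∨ (valid ∨ crit))))) = {s : every successor in {4}} = {1, 4}
6 ∉ Sat(AX (empty ∧ (EG (crit ∨ (valid ∨ crit))))) = {1, 4}, so the formula does not hold at 6.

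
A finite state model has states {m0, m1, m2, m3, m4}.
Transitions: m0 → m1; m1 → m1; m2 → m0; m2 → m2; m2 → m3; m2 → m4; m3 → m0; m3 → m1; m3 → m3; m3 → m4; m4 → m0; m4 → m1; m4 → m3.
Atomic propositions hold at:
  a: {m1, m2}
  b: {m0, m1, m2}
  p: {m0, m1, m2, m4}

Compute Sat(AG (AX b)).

{m0, m1}

Sat(AX b) = {s : every successor in {m0, m1, m2}} = {m0, m1}
AG (AX b): greatest fixpoint, start Z0 = {m0, m1}, keep only states in Sat with every successor in Z. Already a fixed point.
Sat(AG (AX b)) = {m0, m1}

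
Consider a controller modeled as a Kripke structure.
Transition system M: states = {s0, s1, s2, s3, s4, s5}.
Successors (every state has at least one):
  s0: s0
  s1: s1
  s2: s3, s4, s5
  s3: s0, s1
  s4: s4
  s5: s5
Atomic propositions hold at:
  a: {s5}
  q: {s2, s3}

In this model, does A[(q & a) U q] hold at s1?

No

Sat(q & a) = ∅
A[(q & a) U q]: least fixpoint, start Z0 = Sat(q) = {s2, s3}, add states in Sat(q & a) with every successor in Z. Already a fixed point.
Sat(A[(q & a) U q]) = {s2, s3}
s1 ∉ Sat(A[(q & a) U q]) = {s2, s3}, so the formula does not hold at s1.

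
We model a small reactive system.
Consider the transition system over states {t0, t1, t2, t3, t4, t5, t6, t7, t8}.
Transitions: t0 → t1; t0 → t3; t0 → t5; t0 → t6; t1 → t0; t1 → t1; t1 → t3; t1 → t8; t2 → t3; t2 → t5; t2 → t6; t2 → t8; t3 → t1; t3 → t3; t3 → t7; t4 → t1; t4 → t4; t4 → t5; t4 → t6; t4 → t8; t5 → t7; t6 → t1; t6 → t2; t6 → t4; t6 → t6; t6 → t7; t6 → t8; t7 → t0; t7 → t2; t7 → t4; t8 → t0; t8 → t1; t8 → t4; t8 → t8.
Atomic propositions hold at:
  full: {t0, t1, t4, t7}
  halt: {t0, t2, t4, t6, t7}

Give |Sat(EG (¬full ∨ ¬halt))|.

5

Sat(¬full) = {t2, t3, t5, t6, t8}
Sat(¬halt) = {t1, t3, t5, t8}
Sat(¬full ∨ ¬halt) = {t1, t2, t3, t5, t6, t8}
EG (¬full ∨ ¬halt): greatest fixpoint, start Z0 = {t1, t2, t3, t5, t6, t8}, keep only states in Sat with some successor in Z. Z1 = {t1, t2, t3, t6, t8}; fixed.
Sat(EG (¬full ∨ ¬halt)) = {t1, t2, t3, t6, t8}
|Sat(EG (¬full ∨ ¬halt))| = |{t1, t2, t3, t6, t8}| = 5.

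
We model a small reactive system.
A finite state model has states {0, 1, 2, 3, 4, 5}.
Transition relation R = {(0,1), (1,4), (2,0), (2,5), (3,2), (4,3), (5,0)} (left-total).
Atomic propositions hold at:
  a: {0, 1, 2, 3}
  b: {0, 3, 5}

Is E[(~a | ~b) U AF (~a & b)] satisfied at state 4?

Sat(~a) = {4, 5}
Sat(~b) = {1, 2, 4}
Sat(~a | ~b) = {1, 2, 4, 5}
Sat(~a & b) = {5}
AF (~a & b): least fixpoint, start Z0 = {5}, add states with every successor in Z. Already a fixed point.
Sat(AF (~a & b)) = {5}
E[(~a | ~b) U AF (~a & b)]: least fixpoint, start Z0 = Sat(AF (~a & b)) = {5}, add states in Sat(~a | ~b) with some successor in Z. Z1 = {2, 5}; fixed.
Sat(E[(~a | ~b) U AF (~a & b)]) = {2, 5}
4 ∉ Sat(E[(~a | ~b) U AF (~a & b)]) = {2, 5}, so the formula does not hold at 4.

No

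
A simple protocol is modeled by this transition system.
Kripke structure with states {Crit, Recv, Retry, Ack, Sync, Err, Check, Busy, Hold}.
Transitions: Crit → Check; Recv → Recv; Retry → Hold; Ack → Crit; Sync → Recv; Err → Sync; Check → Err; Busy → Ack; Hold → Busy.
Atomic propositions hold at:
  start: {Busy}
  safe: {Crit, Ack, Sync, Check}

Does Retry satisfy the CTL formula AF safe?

AF safe: least fixpoint, start Z0 = {Crit, Ack, Sync, Check}, add states with every successor in Z. Z1 = {Crit, Ack, Sync, Err, Check, Busy}; Z2 = {Crit, Ack, Sync, Err, Check, Busy, Hold}; Z3 = {Crit, Retry, Ack, Sync, Err, Check, Busy, Hold}; fixed.
Sat(AF safe) = {Crit, Retry, Ack, Sync, Err, Check, Busy, Hold}
Retry ∈ Sat(AF safe) = {Crit, Retry, Ack, Sync, Err, Check, Busy, Hold}, so the formula holds at Retry.

Yes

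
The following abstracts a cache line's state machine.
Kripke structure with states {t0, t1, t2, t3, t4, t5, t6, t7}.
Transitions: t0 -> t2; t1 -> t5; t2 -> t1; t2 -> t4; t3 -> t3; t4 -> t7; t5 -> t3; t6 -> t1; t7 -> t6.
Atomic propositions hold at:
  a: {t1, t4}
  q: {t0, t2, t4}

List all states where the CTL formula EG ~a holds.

Sat(~a) = {t0, t2, t3, t5, t6, t7}
EG ~a: greatest fixpoint, start Z0 = {t0, t2, t3, t5, t6, t7}, keep only states in Sat with some successor in Z. Z1 = {t0, t3, t5, t7}; Z2 = {t3, t5}; fixed.
Sat(EG ~a) = {t3, t5}

{t3, t5}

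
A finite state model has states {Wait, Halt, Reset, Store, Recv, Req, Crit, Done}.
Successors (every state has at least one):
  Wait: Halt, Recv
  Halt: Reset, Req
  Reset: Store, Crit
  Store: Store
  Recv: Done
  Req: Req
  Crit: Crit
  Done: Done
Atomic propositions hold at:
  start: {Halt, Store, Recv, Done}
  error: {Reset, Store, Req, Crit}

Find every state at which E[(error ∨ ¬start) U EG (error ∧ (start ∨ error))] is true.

{Reset, Store, Req, Crit}

Sat(¬start) = {Wait, Reset, Req, Crit}
Sat(error ∨ ¬start) = {Wait, Reset, Store, Req, Crit}
Sat(start ∨ error) = {Halt, Reset, Store, Recv, Req, Crit, Done}
Sat(error ∧ (start ∨ error)) = {Reset, Store, Req, Crit}
EG (error ∧ (start ∨ error)): greatest fixpoint, start Z0 = {Reset, Store, Req, Crit}, keep only states in Sat with some successor in Z. Already a fixed point.
Sat(EG (error ∧ (start ∨ error))) = {Reset, Store, Req, Crit}
E[(error ∨ ¬start) U EG (error ∧ (start ∨ error))]: least fixpoint, start Z0 = Sat(EG (error ∧ (start ∨ error))) = {Reset, Store, Req, Crit}, add states in Sat(error ∨ ¬start) with some successor in Z. Already a fixed point.
Sat(E[(error ∨ ¬start) U EG (error ∧ (start ∨ error))]) = {Reset, Store, Req, Crit}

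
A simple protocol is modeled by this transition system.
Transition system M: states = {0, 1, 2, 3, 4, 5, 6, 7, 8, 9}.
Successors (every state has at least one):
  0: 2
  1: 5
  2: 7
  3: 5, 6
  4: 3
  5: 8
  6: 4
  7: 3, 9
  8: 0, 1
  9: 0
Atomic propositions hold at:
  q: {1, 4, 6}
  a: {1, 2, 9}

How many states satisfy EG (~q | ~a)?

Sat(~q) = {0, 2, 3, 5, 7, 8, 9}
Sat(~a) = {0, 3, 4, 5, 6, 7, 8}
Sat(~q | ~a) = {0, 2, 3, 4, 5, 6, 7, 8, 9}
EG (~q | ~a): greatest fixpoint, start Z0 = {0, 2, 3, 4, 5, 6, 7, 8, 9}, keep only states in Sat with some successor in Z. Already a fixed point.
Sat(EG (~q | ~a)) = {0, 2, 3, 4, 5, 6, 7, 8, 9}
|Sat(EG (~q | ~a))| = |{0, 2, 3, 4, 5, 6, 7, 8, 9}| = 9.

9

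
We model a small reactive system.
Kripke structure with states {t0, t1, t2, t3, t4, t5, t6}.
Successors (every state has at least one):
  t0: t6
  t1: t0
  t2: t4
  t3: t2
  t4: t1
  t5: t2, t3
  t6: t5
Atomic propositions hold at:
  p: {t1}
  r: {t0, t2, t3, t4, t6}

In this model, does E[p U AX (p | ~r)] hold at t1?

No

Sat(~r) = {t1, t5}
Sat(p | ~r) = {t1, t5}
Sat(AX (p | ~r)) = {s : every successor in {t1, t5}} = {t4, t6}
E[p U AX (p | ~r)]: least fixpoint, start Z0 = Sat(AX (p | ~r)) = {t4, t6}, add states in Sat(p) with some successor in Z. Already a fixed point.
Sat(E[p U AX (p | ~r)]) = {t4, t6}
t1 ∉ Sat(E[p U AX (p | ~r)]) = {t4, t6}, so the formula does not hold at t1.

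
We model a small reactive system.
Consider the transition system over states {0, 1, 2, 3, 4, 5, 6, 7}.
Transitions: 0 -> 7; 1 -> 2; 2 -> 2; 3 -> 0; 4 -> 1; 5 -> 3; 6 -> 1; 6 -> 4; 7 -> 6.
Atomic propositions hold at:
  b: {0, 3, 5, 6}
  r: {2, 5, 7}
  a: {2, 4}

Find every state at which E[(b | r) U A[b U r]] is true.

{0, 2, 3, 5, 7}

Sat(b | r) = {0, 2, 3, 5, 6, 7}
A[b U r]: least fixpoint, start Z0 = Sat(r) = {2, 5, 7}, add states in Sat(b) with every successor in Z. Z1 = {0, 2, 5, 7}; Z2 = {0, 2, 3, 5, 7}; fixed.
Sat(A[b U r]) = {0, 2, 3, 5, 7}
E[(b | r) U A[b U r]]: least fixpoint, start Z0 = Sat(A[b U r]) = {0, 2, 3, 5, 7}, add states in Sat(b | r) with some successor in Z. Already a fixed point.
Sat(E[(b | r) U A[b U r]]) = {0, 2, 3, 5, 7}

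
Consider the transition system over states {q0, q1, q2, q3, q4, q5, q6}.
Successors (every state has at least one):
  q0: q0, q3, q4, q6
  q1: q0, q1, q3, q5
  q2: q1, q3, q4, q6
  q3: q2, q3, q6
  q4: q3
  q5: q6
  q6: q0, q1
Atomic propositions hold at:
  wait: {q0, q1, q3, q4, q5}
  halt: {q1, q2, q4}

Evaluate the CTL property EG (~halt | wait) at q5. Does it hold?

Sat(~halt) = {q0, q3, q5, q6}
Sat(~halt | wait) = {q0, q1, q3, q4, q5, q6}
EG (~halt | wait): greatest fixpoint, start Z0 = {q0, q1, q3, q4, q5, q6}, keep only states in Sat with some successor in Z. Already a fixed point.
Sat(EG (~halt | wait)) = {q0, q1, q3, q4, q5, q6}
q5 ∈ Sat(EG (~halt | wait)) = {q0, q1, q3, q4, q5, q6}, so the formula holds at q5.

Yes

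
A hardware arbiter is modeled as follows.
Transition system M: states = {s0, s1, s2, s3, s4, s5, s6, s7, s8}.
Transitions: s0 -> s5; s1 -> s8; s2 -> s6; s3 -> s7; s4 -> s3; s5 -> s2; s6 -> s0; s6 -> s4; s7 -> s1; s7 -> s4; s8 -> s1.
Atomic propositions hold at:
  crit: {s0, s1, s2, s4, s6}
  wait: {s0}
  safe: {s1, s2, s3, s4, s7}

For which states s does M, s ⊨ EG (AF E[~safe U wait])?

{s0, s2, s5, s6}

Sat(~safe) = {s0, s5, s6, s8}
E[~safe U wait]: least fixpoint, start Z0 = Sat(wait) = {s0}, add states in Sat(~safe) with some successor in Z. Z1 = {s0, s6}; fixed.
Sat(E[~safe U wait]) = {s0, s6}
AF E[~safe U wait]: least fixpoint, start Z0 = {s0, s6}, add states with every successor in Z. Z1 = {s0, s2, s6}; Z2 = {s0, s2, s5, s6}; fixed.
Sat(AF E[~safe U wait]) = {s0, s2, s5, s6}
EG (AF E[~safe U wait]): greatest fixpoint, start Z0 = {s0, s2, s5, s6}, keep only states in Sat with some successor in Z. Already a fixed point.
Sat(EG (AF E[~safe U wait])) = {s0, s2, s5, s6}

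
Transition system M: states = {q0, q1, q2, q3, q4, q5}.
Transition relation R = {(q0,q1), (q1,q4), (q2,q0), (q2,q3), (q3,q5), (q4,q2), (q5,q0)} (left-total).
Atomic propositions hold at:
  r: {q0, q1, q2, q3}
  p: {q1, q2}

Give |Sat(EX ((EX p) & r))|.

2

Sat(EX p) = {s : some successor in {q1, q2}} = {q0, q4}
Sat((EX p) & r) = {q0}
Sat(EX ((EX p) & r)) = {s : some successor in {q0}} = {q2, q5}
|Sat(EX ((EX p) & r))| = |{q2, q5}| = 2.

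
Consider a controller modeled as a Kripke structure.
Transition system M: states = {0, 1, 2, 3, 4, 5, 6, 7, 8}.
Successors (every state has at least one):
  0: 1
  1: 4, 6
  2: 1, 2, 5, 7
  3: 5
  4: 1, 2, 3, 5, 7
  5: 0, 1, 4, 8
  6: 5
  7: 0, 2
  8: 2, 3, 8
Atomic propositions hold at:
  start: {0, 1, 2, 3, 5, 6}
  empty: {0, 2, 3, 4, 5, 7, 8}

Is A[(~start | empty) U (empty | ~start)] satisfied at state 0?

Sat(~start) = {4, 7, 8}
Sat(~start | empty) = {0, 2, 3, 4, 5, 7, 8}
Sat(empty | ~start) = {0, 2, 3, 4, 5, 7, 8}
A[(~start | empty) U (empty | ~start)]: least fixpoint, start Z0 = Sat((empty | ~start)) = {0, 2, 3, 4, 5, 7, 8}, add states in Sat(~start | empty) with every successor in Z. Already a fixed point.
Sat(A[(~start | empty) U (empty | ~start)]) = {0, 2, 3, 4, 5, 7, 8}
0 ∈ Sat(A[(~start | empty) U (empty | ~start)]) = {0, 2, 3, 4, 5, 7, 8}, so the formula holds at 0.

Yes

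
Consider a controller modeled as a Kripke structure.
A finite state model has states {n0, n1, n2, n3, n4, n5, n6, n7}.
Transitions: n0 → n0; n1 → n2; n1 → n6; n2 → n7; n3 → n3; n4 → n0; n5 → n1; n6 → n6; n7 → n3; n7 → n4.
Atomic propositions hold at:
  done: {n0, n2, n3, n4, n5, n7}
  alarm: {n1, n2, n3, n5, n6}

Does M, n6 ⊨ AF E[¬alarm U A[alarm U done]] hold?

Sat(¬alarm) = {n0, n4, n7}
A[alarm U done]: least fixpoint, start Z0 = Sat(done) = {n0, n2, n3, n4, n5, n7}, add states in Sat(alarm) with every successor in Z. Already a fixed point.
Sat(A[alarm U done]) = {n0, n2, n3, n4, n5, n7}
E[¬alarm U A[alarm U done]]: least fixpoint, start Z0 = Sat(A[alarm U done]) = {n0, n2, n3, n4, n5, n7}, add states in Sat(¬alarm) with some successor in Z. Already a fixed point.
Sat(E[¬alarm U A[alarm U done]]) = {n0, n2, n3, n4, n5, n7}
AF E[¬alarm U A[alarm U done]]: least fixpoint, start Z0 = {n0, n2, n3, n4, n5, n7}, add states with every successor in Z. Already a fixed point.
Sat(AF E[¬alarm U A[alarm U done]]) = {n0, n2, n3, n4, n5, n7}
n6 ∉ Sat(AF E[¬alarm U A[alarm U done]]) = {n0, n2, n3, n4, n5, n7}, so the formula does not hold at n6.

No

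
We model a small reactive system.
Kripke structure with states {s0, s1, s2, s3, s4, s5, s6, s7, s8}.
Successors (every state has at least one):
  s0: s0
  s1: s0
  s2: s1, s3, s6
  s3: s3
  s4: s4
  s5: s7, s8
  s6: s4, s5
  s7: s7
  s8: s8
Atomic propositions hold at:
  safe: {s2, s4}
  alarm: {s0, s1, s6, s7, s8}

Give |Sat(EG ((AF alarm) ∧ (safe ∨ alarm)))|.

AF alarm: least fixpoint, start Z0 = {s0, s1, s6, s7, s8}, add states with every successor in Z. Z1 = {s0, s1, s5, s6, s7, s8}; fixed.
Sat(AF alarm) = {s0, s1, s5, s6, s7, s8}
Sat(safe ∨ alarm) = {s0, s1, s2, s4, s6, s7, s8}
Sat((AF alarm) ∧ (safe ∨ alarm)) = {s0, s1, s6, s7, s8}
EG ((AF alarm) ∧ (safe ∨ alarm)): greatest fixpoint, start Z0 = {s0, s1, s6, s7, s8}, keep only states in Sat with some successor in Z. Z1 = {s0, s1, s7, s8}; fixed.
Sat(EG ((AF alarm) ∧ (safe ∨ alarm))) = {s0, s1, s7, s8}
|Sat(EG ((AF alarm) ∧ (safe ∨ alarm)))| = |{s0, s1, s7, s8}| = 4.

4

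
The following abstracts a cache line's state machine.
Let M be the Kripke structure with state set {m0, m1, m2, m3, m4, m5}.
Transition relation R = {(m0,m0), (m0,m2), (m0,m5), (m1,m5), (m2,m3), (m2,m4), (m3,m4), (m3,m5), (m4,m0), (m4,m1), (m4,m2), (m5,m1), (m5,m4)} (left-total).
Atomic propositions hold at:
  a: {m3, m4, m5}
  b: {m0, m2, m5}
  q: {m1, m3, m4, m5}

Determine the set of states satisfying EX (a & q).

{m0, m1, m2, m3, m5}

Sat(a & q) = {m3, m4, m5}
Sat(EX (a & q)) = {s : some successor in {m3, m4, m5}} = {m0, m1, m2, m3, m5}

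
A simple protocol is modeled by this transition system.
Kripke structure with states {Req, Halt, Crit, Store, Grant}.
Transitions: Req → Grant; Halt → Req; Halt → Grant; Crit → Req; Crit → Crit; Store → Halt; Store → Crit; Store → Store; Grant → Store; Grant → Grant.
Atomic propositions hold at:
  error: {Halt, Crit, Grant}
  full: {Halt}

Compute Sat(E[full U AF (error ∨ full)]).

{Req, Halt, Crit, Grant}

Sat(error ∨ full) = {Halt, Crit, Grant}
AF (error ∨ full): least fixpoint, start Z0 = {Halt, Crit, Grant}, add states with every successor in Z. Z1 = {Req, Halt, Crit, Grant}; fixed.
Sat(AF (error ∨ full)) = {Req, Halt, Crit, Grant}
E[full U AF (error ∨ full)]: least fixpoint, start Z0 = Sat(AF (error ∨ full)) = {Req, Halt, Crit, Grant}, add states in Sat(full) with some successor in Z. Already a fixed point.
Sat(E[full U AF (error ∨ full)]) = {Req, Halt, Crit, Grant}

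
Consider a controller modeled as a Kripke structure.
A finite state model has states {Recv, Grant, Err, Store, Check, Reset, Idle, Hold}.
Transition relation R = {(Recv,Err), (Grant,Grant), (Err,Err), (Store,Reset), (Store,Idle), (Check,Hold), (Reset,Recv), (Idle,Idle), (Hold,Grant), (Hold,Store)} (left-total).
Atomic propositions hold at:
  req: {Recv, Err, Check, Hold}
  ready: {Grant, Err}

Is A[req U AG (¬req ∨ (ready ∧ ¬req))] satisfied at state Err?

Sat(¬req) = {Grant, Store, Reset, Idle}
Sat(ready ∧ ¬req) = {Grant}
Sat(¬req ∨ (ready ∧ ¬req)) = {Grant, Store, Reset, Idle}
AG (¬req ∨ (ready ∧ ¬req)): greatest fixpoint, start Z0 = {Grant, Store, Reset, Idle}, keep only states in Sat with every successor in Z. Z1 = {Grant, Store, Idle}; Z2 = {Grant, Idle}; fixed.
Sat(AG (¬req ∨ (ready ∧ ¬req))) = {Grant, Idle}
A[req U AG (¬req ∨ (ready ∧ ¬req))]: least fixpoint, start Z0 = Sat(AG (¬req ∨ (ready ∧ ¬req))) = {Grant, Idle}, add states in Sat(req) with every successor in Z. Already a fixed point.
Sat(A[req U AG (¬req ∨ (ready ∧ ¬req))]) = {Grant, Idle}
Err ∉ Sat(A[req U AG (¬req ∨ (ready ∧ ¬req))]) = {Grant, Idle}, so the formula does not hold at Err.

No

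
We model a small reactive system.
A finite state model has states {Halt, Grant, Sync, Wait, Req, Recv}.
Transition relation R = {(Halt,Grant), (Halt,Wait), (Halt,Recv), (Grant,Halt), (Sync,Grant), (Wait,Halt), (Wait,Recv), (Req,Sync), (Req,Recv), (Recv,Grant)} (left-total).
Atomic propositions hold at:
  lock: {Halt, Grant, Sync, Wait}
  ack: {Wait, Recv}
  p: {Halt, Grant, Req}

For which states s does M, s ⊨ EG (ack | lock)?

{Halt, Grant, Sync, Wait, Recv}

Sat(ack | lock) = {Halt, Grant, Sync, Wait, Recv}
EG (ack | lock): greatest fixpoint, start Z0 = {Halt, Grant, Sync, Wait, Recv}, keep only states in Sat with some successor in Z. Already a fixed point.
Sat(EG (ack | lock)) = {Halt, Grant, Sync, Wait, Recv}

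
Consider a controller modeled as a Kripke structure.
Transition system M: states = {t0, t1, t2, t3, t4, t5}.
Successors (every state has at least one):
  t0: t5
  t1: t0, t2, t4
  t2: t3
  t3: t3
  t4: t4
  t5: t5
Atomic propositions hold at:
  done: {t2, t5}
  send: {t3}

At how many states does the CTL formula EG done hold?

EG done: greatest fixpoint, start Z0 = {t2, t5}, keep only states in Sat with some successor in Z. Z1 = {t5}; fixed.
Sat(EG done) = {t5}
|Sat(EG done)| = |{t5}| = 1.

1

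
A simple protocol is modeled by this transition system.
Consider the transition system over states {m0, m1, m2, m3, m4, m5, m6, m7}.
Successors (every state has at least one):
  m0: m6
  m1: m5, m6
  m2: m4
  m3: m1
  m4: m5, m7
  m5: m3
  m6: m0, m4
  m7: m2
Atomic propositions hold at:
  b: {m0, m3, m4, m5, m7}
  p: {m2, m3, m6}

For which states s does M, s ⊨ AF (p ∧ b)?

{m3, m5}

Sat(p ∧ b) = {m3}
AF (p ∧ b): least fixpoint, start Z0 = {m3}, add states with every successor in Z. Z1 = {m3, m5}; fixed.
Sat(AF (p ∧ b)) = {m3, m5}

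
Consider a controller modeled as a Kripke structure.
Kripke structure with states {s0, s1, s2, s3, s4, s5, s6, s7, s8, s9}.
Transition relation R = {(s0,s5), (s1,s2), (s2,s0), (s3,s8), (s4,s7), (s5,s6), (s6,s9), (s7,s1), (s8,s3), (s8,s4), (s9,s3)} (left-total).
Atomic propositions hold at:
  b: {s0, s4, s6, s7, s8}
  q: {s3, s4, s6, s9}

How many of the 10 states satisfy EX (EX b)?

Sat(EX b) = {s : some successor in {s0, s4, s6, s7, s8}} = {s2, s3, s4, s5, s8}
Sat(EX (EX b)) = {s : some successor in {s2, s3, s4, s5, s8}} = {s0, s1, s3, s8, s9}
|Sat(EX (EX b))| = |{s0, s1, s3, s8, s9}| = 5.

5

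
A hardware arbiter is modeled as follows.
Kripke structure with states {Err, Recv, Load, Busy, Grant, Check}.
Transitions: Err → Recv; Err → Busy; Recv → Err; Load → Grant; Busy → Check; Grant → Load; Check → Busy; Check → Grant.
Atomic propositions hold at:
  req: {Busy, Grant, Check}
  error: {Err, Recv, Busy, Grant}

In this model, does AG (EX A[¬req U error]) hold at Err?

No

Sat(¬req) = {Err, Recv, Load}
A[¬req U error]: least fixpoint, start Z0 = Sat(error) = {Err, Recv, Busy, Grant}, add states in Sat(¬req) with every successor in Z. Z1 = {Err, Recv, Load, Busy, Grant}; fixed.
Sat(A[¬req U error]) = {Err, Recv, Load, Busy, Grant}
Sat(EX A[¬req U error]) = {s : some successor in {Err, Recv, Load, Busy, Grant}} = {Err, Recv, Load, Grant, Check}
AG (EX A[¬req U error]): greatest fixpoint, start Z0 = {Err, Recv, Load, Grant, Check}, keep only states in Sat with every successor in Z. Z1 = {Recv, Load, Grant}; Z2 = {Load, Grant}; fixed.
Sat(AG (EX A[¬req U error])) = {Load, Grant}
Err ∉ Sat(AG (EX A[¬req U error])) = {Load, Grant}, so the formula does not hold at Err.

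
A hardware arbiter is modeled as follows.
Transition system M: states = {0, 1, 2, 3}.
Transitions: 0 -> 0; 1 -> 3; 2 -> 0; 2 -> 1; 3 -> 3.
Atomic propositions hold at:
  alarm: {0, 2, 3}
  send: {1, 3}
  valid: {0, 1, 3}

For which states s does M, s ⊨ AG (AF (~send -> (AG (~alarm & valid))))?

Sat(~send) = {0, 2}
Sat(~alarm) = {1}
Sat(~alarm & valid) = {1}
AG (~alarm & valid): greatest fixpoint, start Z0 = {1}, keep only states in Sat with every successor in Z. Z1 = ∅; fixed.
Sat(AG (~alarm & valid)) = ∅
Sat(~send -> (AG (~alarm & valid))) = {1, 3}
AF (~send -> (AG (~alarm & valid))): least fixpoint, start Z0 = {1, 3}, add states with every successor in Z. Already a fixed point.
Sat(AF (~send -> (AG (~alarm & valid)))) = {1, 3}
AG (AF (~send -> (AG (~alarm & valid)))): greatest fixpoint, start Z0 = {1, 3}, keep only states in Sat with every successor in Z. Already a fixed point.
Sat(AG (AF (~send -> (AG (~alarm & valid))))) = {1, 3}

{1, 3}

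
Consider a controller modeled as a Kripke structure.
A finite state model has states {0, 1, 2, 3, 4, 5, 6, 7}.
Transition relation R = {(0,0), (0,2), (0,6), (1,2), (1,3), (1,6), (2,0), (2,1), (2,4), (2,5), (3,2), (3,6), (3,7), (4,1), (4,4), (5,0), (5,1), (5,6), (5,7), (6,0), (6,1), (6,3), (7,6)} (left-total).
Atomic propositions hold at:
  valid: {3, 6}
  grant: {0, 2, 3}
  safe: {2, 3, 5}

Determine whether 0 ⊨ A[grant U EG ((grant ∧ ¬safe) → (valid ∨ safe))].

Sat(¬safe) = {0, 1, 4, 6, 7}
Sat(grant ∧ ¬safe) = {0}
Sat(valid ∨ safe) = {2, 3, 5, 6}
Sat((grant ∧ ¬safe) → (valid ∨ safe)) = {1, 2, 3, 4, 5, 6, 7}
EG ((grant ∧ ¬safe) → (valid ∨ safe)): greatest fixpoint, start Z0 = {1, 2, 3, 4, 5, 6, 7}, keep only states in Sat with some successor in Z. Already a fixed point.
Sat(EG ((grant ∧ ¬safe) → (valid ∨ safe))) = {1, 2, 3, 4, 5, 6, 7}
A[grant U EG ((grant ∧ ¬safe) → (valid ∨ safe))]: least fixpoint, start Z0 = Sat(EG ((grant ∧ ¬safe) → (valid ∨ safe))) = {1, 2, 3, 4, 5, 6, 7}, add states in Sat(grant) with every successor in Z. Already a fixed point.
Sat(A[grant U EG ((grant ∧ ¬safe) → (valid ∨ safe))]) = {1, 2, 3, 4, 5, 6, 7}
0 ∉ Sat(A[grant U EG ((grant ∧ ¬safe) → (valid ∨ safe))]) = {1, 2, 3, 4, 5, 6, 7}, so the formula does not hold at 0.

No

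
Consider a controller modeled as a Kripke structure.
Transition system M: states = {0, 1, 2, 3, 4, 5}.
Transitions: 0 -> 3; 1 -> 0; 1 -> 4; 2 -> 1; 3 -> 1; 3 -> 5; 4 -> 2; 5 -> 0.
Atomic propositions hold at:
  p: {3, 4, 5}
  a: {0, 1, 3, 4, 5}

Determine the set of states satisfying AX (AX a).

Sat(AX a) = {s : every successor in {0, 1, 3, 4, 5}} = {0, 1, 2, 3, 5}
Sat(AX (AX a)) = {s : every successor in {0, 1, 2, 3, 5}} = {0, 2, 3, 4, 5}

{0, 2, 3, 4, 5}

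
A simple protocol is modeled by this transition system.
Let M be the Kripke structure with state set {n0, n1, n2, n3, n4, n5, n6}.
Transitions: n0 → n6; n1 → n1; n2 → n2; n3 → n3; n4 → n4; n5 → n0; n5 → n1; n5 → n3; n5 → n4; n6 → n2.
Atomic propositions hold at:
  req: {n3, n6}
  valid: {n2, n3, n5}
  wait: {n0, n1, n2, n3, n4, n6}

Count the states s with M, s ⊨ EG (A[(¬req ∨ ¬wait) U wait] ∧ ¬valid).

2

Sat(¬req) = {n0, n1, n2, n4, n5}
Sat(¬wait) = {n5}
Sat(¬req ∨ ¬wait) = {n0, n1, n2, n4, n5}
A[(¬req ∨ ¬wait) U wait]: least fixpoint, start Z0 = Sat(wait) = {n0, n1, n2, n3, n4, n6}, add states in Sat(¬req ∨ ¬wait) with every successor in Z. Z1 = {n0, n1, n2, n3, n4, n5, n6}; fixed.
Sat(A[(¬req ∨ ¬wait) U wait]) = {n0, n1, n2, n3, n4, n5, n6}
Sat(¬valid) = {n0, n1, n4, n6}
Sat(A[(¬req ∨ ¬wait) U wait] ∧ ¬valid) = {n0, n1, n4, n6}
EG (A[(¬req ∨ ¬wait) U wait] ∧ ¬valid): greatest fixpoint, start Z0 = {n0, n1, n4, n6}, keep only states in Sat with some successor in Z. Z1 = {n0, n1, n4}; Z2 = {n1, n4}; fixed.
Sat(EG (A[(¬req ∨ ¬wait) U wait] ∧ ¬valid)) = {n1, n4}
|Sat(EG (A[(¬req ∨ ¬wait) U wait] ∧ ¬valid))| = |{n1, n4}| = 2.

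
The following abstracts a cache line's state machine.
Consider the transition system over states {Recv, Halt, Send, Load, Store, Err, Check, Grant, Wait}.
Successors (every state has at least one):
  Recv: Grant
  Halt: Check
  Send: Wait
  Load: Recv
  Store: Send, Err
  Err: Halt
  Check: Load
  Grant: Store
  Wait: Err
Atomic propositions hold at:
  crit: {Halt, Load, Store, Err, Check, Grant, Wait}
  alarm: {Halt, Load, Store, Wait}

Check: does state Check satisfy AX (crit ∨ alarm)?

Sat(crit ∨ alarm) = {Halt, Load, Store, Err, Check, Grant, Wait}
Sat(AX (crit ∨ alarm)) = {s : every successor in {Halt, Load, Store, Err, Check, Grant, Wait}} = {Recv, Halt, Send, Err, Check, Grant, Wait}
Check ∈ Sat(AX (crit ∨ alarm)) = {Recv, Halt, Send, Err, Check, Grant, Wait}, so the formula holds at Check.

Yes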